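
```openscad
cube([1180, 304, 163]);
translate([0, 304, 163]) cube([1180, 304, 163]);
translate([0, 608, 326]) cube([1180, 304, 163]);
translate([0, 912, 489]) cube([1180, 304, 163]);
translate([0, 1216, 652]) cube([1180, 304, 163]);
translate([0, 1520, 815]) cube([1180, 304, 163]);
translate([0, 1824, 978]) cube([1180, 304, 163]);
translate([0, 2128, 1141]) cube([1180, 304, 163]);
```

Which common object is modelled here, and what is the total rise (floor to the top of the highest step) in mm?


A staircase. The total rise is 1304 mm.

8 identical blocks, each offset up and back from the previous — a staircase. Each step is 163 mm tall and there are 8 of them, so the total rise is 8 × 163 = 1304 mm.


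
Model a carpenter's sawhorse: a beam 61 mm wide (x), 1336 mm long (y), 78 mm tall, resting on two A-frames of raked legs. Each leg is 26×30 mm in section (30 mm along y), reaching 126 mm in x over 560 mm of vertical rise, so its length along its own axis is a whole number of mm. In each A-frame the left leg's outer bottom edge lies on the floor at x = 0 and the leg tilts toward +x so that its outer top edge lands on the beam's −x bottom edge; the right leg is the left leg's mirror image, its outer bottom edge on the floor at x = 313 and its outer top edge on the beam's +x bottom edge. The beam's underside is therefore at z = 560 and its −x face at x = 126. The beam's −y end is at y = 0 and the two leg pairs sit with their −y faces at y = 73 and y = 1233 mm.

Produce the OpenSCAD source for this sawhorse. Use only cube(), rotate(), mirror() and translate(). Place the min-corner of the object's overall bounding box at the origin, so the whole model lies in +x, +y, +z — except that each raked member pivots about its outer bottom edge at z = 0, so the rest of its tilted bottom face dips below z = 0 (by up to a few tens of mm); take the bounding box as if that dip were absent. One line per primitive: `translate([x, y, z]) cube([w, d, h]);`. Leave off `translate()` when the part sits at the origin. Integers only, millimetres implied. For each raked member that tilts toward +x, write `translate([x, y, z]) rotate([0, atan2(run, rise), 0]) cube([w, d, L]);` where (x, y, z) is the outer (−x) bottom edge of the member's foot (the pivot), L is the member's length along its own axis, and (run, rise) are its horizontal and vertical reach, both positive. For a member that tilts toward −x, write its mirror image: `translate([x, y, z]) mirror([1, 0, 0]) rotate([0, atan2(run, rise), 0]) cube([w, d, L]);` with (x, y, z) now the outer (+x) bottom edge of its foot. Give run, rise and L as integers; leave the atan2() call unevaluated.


translate([126, 0, 560]) cube([61, 1336, 78]);
translate([0, 73, 0]) rotate([0, atan2(126, 560), 0]) cube([26, 30, 574]);
translate([313, 73, 0]) mirror([1, 0, 0]) rotate([0, atan2(126, 560), 0]) cube([26, 30, 574]);
translate([0, 1233, 0]) rotate([0, atan2(126, 560), 0]) cube([26, 30, 574]);
translate([313, 1233, 0]) mirror([1, 0, 0]) rotate([0, atan2(126, 560), 0]) cube([26, 30, 574]);


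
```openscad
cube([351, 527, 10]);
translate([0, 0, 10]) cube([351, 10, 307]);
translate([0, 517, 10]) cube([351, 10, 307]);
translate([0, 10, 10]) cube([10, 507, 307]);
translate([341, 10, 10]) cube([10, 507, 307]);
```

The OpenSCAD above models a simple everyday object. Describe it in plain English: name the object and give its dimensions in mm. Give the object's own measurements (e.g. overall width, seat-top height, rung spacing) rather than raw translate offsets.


An open-topped rectangular box: outside dimensions 351×527×317 mm, with a uniform wall and base thickness of 10 mm. The base is a full 351×527 slab on the floor; four walls sit on top of the base. The front and back walls (the −y and +y sides) span the full width; the two side walls fit between them.


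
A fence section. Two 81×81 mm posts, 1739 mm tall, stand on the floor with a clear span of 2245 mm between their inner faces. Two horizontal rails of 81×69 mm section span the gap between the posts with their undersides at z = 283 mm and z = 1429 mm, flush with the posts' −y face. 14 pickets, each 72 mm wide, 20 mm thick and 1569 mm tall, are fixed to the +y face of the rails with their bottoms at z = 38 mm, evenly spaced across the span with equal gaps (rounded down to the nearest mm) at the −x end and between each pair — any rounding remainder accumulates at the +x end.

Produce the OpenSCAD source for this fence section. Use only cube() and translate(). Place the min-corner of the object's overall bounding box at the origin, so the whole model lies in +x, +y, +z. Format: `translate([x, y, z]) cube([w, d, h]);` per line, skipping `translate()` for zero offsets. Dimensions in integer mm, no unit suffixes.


cube([81, 81, 1739]);
translate([2326, 0, 0]) cube([81, 81, 1739]);
translate([81, 0, 283]) cube([2245, 81, 69]);
translate([81, 0, 1429]) cube([2245, 81, 69]);
translate([163, 81, 38]) cube([72, 20, 1569]);
translate([317, 81, 38]) cube([72, 20, 1569]);
translate([471, 81, 38]) cube([72, 20, 1569]);
translate([625, 81, 38]) cube([72, 20, 1569]);
translate([779, 81, 38]) cube([72, 20, 1569]);
translate([933, 81, 38]) cube([72, 20, 1569]);
translate([1087, 81, 38]) cube([72, 20, 1569]);
translate([1241, 81, 38]) cube([72, 20, 1569]);
translate([1395, 81, 38]) cube([72, 20, 1569]);
translate([1549, 81, 38]) cube([72, 20, 1569]);
translate([1703, 81, 38]) cube([72, 20, 1569]);
translate([1857, 81, 38]) cube([72, 20, 1569]);
translate([2011, 81, 38]) cube([72, 20, 1569]);
translate([2165, 81, 38]) cube([72, 20, 1569]);


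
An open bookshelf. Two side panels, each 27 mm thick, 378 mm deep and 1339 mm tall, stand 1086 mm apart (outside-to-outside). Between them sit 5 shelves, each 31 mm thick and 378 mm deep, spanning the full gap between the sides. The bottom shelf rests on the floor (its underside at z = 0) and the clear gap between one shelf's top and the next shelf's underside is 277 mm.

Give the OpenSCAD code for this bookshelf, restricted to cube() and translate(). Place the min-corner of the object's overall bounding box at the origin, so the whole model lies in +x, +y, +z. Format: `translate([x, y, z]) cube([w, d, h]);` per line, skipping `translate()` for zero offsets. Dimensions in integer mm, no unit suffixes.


cube([27, 378, 1339]);
translate([1059, 0, 0]) cube([27, 378, 1339]);
translate([27, 0, 0]) cube([1032, 378, 31]);
translate([27, 0, 308]) cube([1032, 378, 31]);
translate([27, 0, 616]) cube([1032, 378, 31]);
translate([27, 0, 924]) cube([1032, 378, 31]);
translate([27, 0, 1232]) cube([1032, 378, 31]);


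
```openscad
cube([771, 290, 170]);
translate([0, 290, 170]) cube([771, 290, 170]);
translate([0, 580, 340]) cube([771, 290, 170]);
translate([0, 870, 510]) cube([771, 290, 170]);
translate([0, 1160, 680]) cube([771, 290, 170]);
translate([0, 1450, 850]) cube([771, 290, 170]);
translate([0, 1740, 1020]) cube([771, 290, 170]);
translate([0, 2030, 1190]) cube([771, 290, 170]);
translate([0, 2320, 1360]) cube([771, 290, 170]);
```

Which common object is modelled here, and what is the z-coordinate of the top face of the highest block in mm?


A staircase. The total rise is 1530 mm.

9 identical blocks, each offset up and back from the previous — a staircase. Each step is 170 mm tall and there are 9 of them, so the total rise is 9 × 170 = 1530 mm.


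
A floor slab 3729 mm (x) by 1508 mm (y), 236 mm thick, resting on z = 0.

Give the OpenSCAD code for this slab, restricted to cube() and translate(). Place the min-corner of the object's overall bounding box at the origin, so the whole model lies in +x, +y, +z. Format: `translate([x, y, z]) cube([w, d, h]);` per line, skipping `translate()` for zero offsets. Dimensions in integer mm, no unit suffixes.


cube([3729, 1508, 236]);


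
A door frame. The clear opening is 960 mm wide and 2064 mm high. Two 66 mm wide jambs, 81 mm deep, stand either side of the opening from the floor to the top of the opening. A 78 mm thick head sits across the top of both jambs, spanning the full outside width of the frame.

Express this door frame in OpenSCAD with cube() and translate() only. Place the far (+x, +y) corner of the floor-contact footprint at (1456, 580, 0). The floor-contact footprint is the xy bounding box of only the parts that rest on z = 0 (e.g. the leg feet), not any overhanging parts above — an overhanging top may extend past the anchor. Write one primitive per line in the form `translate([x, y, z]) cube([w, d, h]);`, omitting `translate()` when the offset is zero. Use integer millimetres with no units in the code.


translate([364, 499, 0]) cube([66, 81, 2064]);
translate([1390, 499, 0]) cube([66, 81, 2064]);
translate([364, 499, 2064]) cube([1092, 81, 78]);


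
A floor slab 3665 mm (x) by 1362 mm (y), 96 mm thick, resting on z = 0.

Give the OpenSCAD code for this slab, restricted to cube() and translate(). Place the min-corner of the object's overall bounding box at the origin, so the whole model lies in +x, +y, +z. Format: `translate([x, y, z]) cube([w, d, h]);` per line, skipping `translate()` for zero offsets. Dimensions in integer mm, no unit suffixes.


cube([3665, 1362, 96]);


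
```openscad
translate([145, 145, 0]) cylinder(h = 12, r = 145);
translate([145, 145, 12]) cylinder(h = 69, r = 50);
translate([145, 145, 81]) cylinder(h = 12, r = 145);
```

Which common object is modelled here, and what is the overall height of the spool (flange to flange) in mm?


A spool. The overall height is 93 mm.

Three coaxial cylinders, large–small–large — a spool. Two 12 mm flanges and a 69 mm core give 12 + 69 + 12 = 93 mm.


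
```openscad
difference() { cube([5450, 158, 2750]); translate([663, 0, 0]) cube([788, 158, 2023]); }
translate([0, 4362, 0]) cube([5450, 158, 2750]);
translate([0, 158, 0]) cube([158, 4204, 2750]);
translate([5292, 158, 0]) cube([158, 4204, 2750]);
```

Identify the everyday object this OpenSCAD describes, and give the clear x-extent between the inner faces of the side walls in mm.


A single room. The interior width is 5134 mm.

Four walls enclosing a rectangle with a door in the front wall — a room. Outside width 5450 minus two 158 mm walls gives 5134 mm.


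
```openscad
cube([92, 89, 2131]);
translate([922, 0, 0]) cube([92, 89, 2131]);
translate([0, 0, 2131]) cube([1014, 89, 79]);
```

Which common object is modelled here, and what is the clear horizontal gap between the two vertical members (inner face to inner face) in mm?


A door frame. The clear opening width is 830 mm.

Two 2131 mm tall posts with a header on top — a door frame. The left jamb is 92 mm wide at x = 0; the right jamb starts at x = 922. The clear opening is 922 − 92 = 830 mm.


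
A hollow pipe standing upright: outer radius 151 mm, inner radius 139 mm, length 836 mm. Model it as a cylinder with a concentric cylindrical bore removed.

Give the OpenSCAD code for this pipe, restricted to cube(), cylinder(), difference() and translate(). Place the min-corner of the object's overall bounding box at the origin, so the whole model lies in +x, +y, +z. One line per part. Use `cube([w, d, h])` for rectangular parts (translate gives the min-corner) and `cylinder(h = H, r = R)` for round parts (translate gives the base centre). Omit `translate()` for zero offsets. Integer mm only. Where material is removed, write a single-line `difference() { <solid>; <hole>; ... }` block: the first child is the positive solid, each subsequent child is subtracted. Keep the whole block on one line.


difference() { translate([151, 151, 0]) cylinder(h = 836, r = 151); translate([151, 151, 0]) cylinder(h = 836, r = 139); }


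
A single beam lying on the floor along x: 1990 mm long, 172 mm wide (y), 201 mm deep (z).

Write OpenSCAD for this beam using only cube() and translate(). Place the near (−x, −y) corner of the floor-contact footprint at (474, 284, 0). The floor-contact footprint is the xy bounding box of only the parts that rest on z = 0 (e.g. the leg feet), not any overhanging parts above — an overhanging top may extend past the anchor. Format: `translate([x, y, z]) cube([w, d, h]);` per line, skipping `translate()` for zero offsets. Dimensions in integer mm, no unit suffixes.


translate([474, 284, 0]) cube([1990, 172, 201]);


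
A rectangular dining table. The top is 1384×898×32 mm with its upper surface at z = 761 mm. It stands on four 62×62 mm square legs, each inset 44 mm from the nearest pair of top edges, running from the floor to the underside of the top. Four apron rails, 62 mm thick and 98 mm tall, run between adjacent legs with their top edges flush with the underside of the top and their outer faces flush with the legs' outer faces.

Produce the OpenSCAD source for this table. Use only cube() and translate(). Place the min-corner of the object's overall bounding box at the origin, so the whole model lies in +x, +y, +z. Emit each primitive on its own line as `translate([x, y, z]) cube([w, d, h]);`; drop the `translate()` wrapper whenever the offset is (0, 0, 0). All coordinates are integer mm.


translate([0, 0, 729]) cube([1384, 898, 32]);
translate([44, 44, 0]) cube([62, 62, 729]);
translate([1278, 44, 0]) cube([62, 62, 729]);
translate([44, 792, 0]) cube([62, 62, 729]);
translate([1278, 792, 0]) cube([62, 62, 729]);
translate([106, 44, 631]) cube([1172, 62, 98]);
translate([106, 792, 631]) cube([1172, 62, 98]);
translate([44, 106, 631]) cube([62, 686, 98]);
translate([1278, 106, 631]) cube([62, 686, 98]);


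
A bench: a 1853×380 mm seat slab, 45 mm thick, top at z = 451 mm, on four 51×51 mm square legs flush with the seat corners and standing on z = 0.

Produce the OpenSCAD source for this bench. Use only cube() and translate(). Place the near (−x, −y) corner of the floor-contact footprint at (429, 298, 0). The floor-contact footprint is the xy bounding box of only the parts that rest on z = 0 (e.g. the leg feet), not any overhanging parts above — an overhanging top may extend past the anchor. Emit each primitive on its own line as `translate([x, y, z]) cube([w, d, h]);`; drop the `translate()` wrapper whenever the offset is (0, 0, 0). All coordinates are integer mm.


// leg_h = 451 − 45 = 406
translate([429, 298, 406]) cube([1853, 380, 45]);
translate([429, 298, 0]) cube([51, 51, 406]);
translate([429, 627, 0]) cube([51, 51, 406]);
translate([2231, 298, 0]) cube([51, 51, 406]);
translate([2231, 627, 0]) cube([51, 51, 406]);


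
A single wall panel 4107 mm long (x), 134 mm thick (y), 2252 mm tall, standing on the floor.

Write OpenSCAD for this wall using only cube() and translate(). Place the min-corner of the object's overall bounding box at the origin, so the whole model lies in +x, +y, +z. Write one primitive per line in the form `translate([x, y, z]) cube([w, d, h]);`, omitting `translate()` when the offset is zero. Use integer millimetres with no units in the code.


cube([4107, 134, 2252]);


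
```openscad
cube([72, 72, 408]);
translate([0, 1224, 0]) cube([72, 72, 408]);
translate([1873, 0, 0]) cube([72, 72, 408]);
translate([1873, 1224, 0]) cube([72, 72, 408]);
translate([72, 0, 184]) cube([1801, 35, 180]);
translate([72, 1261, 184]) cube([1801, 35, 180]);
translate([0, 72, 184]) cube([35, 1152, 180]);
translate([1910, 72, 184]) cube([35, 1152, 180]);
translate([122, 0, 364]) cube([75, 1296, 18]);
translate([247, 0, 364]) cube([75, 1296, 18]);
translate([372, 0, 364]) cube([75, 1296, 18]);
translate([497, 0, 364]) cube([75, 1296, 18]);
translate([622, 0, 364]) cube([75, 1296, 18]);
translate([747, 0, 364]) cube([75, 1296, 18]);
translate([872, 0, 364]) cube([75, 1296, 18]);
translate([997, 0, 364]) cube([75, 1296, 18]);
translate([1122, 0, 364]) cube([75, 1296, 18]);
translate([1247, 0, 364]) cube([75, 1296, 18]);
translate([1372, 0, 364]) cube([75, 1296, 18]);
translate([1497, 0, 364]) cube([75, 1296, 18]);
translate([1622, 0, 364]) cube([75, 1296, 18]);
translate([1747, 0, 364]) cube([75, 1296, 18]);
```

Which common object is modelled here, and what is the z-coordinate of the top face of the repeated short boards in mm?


A bed frame. The slat-top height is 382 mm.

Four posts, four rails, and a row of slats — a bed frame. Slats sit on the rails at z = 184 + 180 = 364; with slat thickness 18, the top is 382 mm.


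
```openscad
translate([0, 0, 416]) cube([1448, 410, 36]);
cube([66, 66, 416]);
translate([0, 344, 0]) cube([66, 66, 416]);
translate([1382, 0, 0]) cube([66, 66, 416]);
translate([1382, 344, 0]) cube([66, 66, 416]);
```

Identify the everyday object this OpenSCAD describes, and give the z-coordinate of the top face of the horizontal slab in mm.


A bench. The seat-top height is 452 mm.

A long slab on four corner posts — a bench. The slab sits at z = 416 with thickness 36, so the top is 416 + 36 = 452 mm.


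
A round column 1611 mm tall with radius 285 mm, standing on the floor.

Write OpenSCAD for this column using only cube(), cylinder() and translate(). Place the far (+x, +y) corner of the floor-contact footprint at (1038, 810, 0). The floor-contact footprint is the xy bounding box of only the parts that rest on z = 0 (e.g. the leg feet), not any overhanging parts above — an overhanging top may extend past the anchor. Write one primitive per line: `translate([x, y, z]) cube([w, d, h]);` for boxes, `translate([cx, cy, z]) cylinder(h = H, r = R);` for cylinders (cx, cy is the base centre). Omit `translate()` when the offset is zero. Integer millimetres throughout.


translate([753, 525, 0]) cylinder(h = 1611, r = 285);


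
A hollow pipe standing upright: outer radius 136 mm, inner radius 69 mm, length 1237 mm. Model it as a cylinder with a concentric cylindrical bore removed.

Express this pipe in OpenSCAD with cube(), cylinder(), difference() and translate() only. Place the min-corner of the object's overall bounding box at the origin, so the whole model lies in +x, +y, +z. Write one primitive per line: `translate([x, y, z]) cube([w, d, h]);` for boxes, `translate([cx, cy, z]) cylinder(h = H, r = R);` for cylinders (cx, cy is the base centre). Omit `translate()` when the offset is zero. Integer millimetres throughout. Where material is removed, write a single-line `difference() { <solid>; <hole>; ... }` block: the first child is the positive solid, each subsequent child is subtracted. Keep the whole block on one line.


difference() { translate([136, 136, 0]) cylinder(h = 1237, r = 136); translate([136, 136, 0]) cylinder(h = 1237, r = 69); }


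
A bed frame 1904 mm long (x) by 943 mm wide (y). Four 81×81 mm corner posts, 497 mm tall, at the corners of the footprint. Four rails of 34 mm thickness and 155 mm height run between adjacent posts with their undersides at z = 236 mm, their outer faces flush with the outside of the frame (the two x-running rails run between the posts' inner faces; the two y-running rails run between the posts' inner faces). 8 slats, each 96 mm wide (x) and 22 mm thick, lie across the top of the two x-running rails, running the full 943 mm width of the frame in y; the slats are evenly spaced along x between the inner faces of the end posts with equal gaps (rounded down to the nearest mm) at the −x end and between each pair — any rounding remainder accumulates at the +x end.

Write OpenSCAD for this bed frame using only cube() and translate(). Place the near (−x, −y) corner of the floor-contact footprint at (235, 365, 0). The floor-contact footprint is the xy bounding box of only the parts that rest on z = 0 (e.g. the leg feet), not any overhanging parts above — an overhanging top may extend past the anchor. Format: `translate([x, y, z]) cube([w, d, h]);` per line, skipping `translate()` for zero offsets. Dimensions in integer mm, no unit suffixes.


translate([235, 365, 0]) cube([81, 81, 497]);
translate([235, 1227, 0]) cube([81, 81, 497]);
translate([2058, 365, 0]) cube([81, 81, 497]);
translate([2058, 1227, 0]) cube([81, 81, 497]);
translate([316, 365, 236]) cube([1742, 34, 155]);
translate([316, 1274, 236]) cube([1742, 34, 155]);
translate([235, 446, 236]) cube([34, 781, 155]);
translate([2105, 446, 236]) cube([34, 781, 155]);
translate([424, 365, 391]) cube([96, 943, 22]);
translate([628, 365, 391]) cube([96, 943, 22]);
translate([832, 365, 391]) cube([96, 943, 22]);
translate([1036, 365, 391]) cube([96, 943, 22]);
translate([1240, 365, 391]) cube([96, 943, 22]);
translate([1444, 365, 391]) cube([96, 943, 22]);
translate([1648, 365, 391]) cube([96, 943, 22]);
translate([1852, 365, 391]) cube([96, 943, 22]);


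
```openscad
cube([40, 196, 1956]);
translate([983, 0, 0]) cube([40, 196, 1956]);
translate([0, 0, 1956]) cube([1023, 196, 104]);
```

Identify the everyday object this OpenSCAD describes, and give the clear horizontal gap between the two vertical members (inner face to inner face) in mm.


A door frame. The clear opening width is 943 mm.

Two 1956 mm tall posts with a header on top — a door frame. The left jamb is 40 mm wide at x = 0; the right jamb starts at x = 983. The clear opening is 983 − 40 = 943 mm.


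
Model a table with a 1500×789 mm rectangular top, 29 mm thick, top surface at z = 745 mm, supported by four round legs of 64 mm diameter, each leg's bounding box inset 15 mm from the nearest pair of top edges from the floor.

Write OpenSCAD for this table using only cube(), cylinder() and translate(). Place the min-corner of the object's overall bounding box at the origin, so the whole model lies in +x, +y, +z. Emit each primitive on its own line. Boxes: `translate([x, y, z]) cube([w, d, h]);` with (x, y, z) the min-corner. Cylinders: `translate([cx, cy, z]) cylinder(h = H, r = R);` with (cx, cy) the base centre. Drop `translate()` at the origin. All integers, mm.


translate([0, 0, 716]) cube([1500, 789, 29]);
translate([47, 47, 0]) cylinder(h = 716, r = 32);
translate([1453, 47, 0]) cylinder(h = 716, r = 32);
translate([47, 742, 0]) cylinder(h = 716, r = 32);
translate([1453, 742, 0]) cylinder(h = 716, r = 32);


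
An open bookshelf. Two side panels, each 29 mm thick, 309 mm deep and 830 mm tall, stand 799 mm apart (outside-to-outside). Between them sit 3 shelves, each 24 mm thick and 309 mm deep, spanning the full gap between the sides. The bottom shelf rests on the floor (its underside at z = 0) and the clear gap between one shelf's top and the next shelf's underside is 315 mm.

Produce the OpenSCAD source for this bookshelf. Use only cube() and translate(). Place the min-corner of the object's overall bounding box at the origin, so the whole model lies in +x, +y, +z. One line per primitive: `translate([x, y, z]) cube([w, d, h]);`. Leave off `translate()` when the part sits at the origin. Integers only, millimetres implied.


cube([29, 309, 830]);
translate([770, 0, 0]) cube([29, 309, 830]);
translate([29, 0, 0]) cube([741, 309, 24]);
translate([29, 0, 339]) cube([741, 309, 24]);
translate([29, 0, 678]) cube([741, 309, 24]);


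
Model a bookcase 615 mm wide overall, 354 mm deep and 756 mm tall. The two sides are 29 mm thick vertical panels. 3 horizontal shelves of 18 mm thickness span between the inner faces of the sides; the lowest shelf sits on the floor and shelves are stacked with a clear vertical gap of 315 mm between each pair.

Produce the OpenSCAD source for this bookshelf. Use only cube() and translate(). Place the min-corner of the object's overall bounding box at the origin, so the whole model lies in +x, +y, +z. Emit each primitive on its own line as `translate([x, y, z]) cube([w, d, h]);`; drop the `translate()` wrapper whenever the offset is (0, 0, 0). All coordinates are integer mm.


cube([29, 354, 756]);
translate([586, 0, 0]) cube([29, 354, 756]);
translate([29, 0, 0]) cube([557, 354, 18]);
translate([29, 0, 333]) cube([557, 354, 18]);
translate([29, 0, 666]) cube([557, 354, 18]);


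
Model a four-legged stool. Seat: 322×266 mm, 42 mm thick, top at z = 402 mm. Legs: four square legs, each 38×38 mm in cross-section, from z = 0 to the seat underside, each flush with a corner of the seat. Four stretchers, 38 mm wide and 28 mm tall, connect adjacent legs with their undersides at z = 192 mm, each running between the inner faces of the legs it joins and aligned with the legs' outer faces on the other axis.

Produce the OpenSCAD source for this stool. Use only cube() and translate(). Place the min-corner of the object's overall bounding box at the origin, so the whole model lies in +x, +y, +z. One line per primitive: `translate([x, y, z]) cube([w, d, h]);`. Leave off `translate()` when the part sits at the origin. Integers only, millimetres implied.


translate([0, 0, 360]) cube([322, 266, 42]);
cube([38, 38, 360]);
translate([284, 0, 0]) cube([38, 38, 360]);
translate([0, 228, 0]) cube([38, 38, 360]);
translate([284, 228, 0]) cube([38, 38, 360]);
translate([38, 0, 192]) cube([246, 38, 28]);
translate([38, 228, 192]) cube([246, 38, 28]);
translate([0, 38, 192]) cube([38, 190, 28]);
translate([284, 38, 192]) cube([38, 190, 28]);


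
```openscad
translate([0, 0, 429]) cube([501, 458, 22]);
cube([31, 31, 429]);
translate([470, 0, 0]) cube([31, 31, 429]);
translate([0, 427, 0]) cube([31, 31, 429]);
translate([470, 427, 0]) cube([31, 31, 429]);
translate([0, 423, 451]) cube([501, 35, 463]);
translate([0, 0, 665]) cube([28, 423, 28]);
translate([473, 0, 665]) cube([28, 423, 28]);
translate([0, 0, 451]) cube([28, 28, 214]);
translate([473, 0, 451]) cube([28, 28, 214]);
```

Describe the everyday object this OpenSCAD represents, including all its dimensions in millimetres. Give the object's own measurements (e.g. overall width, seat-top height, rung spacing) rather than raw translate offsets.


A chair. The seat is a 501×458×22 mm slab with its top at z = 451 mm, on four 31×31 mm corner legs (flush with the seat edges, standing on z = 0). A flat backrest 35 mm thick, 463 mm tall, spans the full seat width and rises from the seat top along its +y edge, rear face flush with the rear of the seat. Two armrests of 28×28 mm section run along each side from the seat's front edge to the front of the backrest, top faces 242 mm above the seat top and outer faces flush with the seat's x-edges; a 28×28 mm post under the front of each armrest stands on the seat at the front corner.


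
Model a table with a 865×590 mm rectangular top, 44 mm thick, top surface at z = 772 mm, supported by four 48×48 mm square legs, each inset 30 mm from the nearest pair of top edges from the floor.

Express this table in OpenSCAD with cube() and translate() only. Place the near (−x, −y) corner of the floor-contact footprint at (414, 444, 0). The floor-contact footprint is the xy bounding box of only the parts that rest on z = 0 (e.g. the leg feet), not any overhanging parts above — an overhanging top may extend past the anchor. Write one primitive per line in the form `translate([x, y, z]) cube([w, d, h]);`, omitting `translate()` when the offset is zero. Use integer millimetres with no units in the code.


translate([384, 414, 728]) cube([865, 590, 44]);
translate([414, 444, 0]) cube([48, 48, 728]);
translate([1171, 444, 0]) cube([48, 48, 728]);
translate([414, 926, 0]) cube([48, 48, 728]);
translate([1171, 926, 0]) cube([48, 48, 728]);


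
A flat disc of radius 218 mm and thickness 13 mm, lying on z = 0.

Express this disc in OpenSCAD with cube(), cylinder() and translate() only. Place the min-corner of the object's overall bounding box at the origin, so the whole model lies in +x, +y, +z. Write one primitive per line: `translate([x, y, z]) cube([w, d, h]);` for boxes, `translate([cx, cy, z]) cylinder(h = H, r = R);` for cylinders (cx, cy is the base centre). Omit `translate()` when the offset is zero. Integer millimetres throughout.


translate([218, 218, 0]) cylinder(h = 13, r = 218);


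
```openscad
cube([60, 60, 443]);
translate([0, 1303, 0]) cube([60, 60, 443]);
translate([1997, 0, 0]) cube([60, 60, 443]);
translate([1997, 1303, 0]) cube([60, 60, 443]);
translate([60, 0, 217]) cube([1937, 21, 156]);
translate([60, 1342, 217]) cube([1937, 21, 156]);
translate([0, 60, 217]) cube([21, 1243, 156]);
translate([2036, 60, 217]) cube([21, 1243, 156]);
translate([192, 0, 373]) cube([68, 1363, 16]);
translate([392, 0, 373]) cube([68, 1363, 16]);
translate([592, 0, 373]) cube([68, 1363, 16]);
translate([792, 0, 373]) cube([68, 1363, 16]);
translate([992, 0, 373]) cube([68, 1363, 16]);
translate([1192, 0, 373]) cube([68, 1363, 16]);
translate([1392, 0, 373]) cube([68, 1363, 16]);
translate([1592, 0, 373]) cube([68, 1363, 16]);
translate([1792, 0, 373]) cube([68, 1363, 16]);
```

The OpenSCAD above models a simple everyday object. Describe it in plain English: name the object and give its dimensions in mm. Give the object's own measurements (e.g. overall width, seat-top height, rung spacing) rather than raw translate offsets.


A bed frame 2057 mm long (x) by 1363 mm wide (y). Four 60×60 mm corner posts, 443 mm tall, at the corners of the footprint. Four rails of 21 mm thickness and 156 mm height run between adjacent posts with their undersides at z = 217 mm, their outer faces flush with the outside of the frame (the two x-running rails run between the posts' inner faces; the two y-running rails run between the posts' inner faces). 9 slats, each 68 mm wide (x) and 16 mm thick, lie across the top of the two x-running rails, running the full 1363 mm width of the frame in y; along x they sit between the end posts with a 132 mm gap after the −x posts and between neighbouring slats, leaving 137 mm before the +x posts.


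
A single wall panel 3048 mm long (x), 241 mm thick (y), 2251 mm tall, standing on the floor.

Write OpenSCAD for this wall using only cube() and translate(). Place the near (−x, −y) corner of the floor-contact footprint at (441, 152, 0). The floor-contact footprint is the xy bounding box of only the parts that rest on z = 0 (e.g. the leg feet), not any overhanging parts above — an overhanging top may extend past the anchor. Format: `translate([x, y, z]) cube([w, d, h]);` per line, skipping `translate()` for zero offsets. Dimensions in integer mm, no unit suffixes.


translate([441, 152, 0]) cube([3048, 241, 2251]);


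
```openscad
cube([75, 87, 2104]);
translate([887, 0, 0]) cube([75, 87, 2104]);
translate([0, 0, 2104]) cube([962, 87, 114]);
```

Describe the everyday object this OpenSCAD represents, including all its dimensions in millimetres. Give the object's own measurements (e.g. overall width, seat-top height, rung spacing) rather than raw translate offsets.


A door frame. The clear opening is 812 mm wide and 2104 mm high. Two 75 mm wide jambs, 87 mm deep, stand either side of the opening from the floor to the top of the opening. A 114 mm thick head sits across the top of both jambs, spanning the full outside width of the frame.


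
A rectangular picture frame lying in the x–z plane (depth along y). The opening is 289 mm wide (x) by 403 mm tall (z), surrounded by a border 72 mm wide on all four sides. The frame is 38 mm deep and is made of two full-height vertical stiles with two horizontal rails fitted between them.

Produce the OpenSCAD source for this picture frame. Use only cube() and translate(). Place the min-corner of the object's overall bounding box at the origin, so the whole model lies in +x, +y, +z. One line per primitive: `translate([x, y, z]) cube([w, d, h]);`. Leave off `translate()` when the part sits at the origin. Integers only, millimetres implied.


cube([72, 38, 547]);
translate([361, 0, 0]) cube([72, 38, 547]);
translate([72, 0, 0]) cube([289, 38, 72]);
translate([72, 0, 475]) cube([289, 38, 72]);


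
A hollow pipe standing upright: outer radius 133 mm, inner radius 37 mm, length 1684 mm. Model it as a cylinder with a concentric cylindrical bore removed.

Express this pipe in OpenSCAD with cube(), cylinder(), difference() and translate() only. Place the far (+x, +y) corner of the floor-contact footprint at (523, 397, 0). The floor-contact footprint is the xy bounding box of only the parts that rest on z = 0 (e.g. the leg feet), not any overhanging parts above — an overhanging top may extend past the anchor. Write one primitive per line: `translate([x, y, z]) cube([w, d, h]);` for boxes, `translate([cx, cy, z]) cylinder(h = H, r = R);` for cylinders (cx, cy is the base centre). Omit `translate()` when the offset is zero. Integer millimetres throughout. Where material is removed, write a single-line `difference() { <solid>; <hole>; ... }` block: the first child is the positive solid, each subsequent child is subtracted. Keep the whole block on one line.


difference() { translate([390, 264, 0]) cylinder(h = 1684, r = 133); translate([390, 264, 0]) cylinder(h = 1684, r = 37); }


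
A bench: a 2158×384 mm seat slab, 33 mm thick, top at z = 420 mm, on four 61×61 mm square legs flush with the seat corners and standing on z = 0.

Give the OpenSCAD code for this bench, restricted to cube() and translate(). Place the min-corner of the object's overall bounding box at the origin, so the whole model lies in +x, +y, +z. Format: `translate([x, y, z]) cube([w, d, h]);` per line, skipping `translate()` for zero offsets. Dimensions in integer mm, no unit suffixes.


translate([0, 0, 387]) cube([2158, 384, 33]);
cube([61, 61, 387]);
translate([0, 323, 0]) cube([61, 61, 387]);
translate([2097, 0, 0]) cube([61, 61, 387]);
translate([2097, 323, 0]) cube([61, 61, 387]);


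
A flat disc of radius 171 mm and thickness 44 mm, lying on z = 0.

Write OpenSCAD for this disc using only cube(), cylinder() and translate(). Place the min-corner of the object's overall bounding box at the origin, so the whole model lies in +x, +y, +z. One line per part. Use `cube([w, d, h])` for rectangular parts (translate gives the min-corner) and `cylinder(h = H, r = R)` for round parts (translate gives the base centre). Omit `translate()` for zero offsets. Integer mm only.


translate([171, 171, 0]) cylinder(h = 44, r = 171);


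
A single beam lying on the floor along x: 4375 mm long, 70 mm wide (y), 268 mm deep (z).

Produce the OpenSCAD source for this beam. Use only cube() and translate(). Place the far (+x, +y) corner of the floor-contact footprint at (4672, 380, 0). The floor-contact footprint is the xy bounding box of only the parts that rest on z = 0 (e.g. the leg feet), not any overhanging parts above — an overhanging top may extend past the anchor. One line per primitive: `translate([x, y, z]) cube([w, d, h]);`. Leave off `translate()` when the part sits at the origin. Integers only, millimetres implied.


translate([297, 310, 0]) cube([4375, 70, 268]);


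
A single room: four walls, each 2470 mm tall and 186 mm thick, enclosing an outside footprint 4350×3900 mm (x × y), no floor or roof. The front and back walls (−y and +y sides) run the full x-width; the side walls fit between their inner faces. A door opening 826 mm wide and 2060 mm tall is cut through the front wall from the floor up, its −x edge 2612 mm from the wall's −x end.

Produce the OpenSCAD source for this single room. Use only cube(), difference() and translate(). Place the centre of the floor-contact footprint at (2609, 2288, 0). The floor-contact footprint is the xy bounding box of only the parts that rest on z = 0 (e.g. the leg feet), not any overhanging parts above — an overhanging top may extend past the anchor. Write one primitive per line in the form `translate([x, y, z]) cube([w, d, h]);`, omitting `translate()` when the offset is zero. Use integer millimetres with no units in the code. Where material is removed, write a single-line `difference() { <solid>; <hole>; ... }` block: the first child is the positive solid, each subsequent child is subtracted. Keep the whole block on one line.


difference() { translate([434, 338, 0]) cube([4350, 186, 2470]); translate([3046, 338, 0]) cube([826, 186, 2060]); }
translate([434, 4052, 0]) cube([4350, 186, 2470]);
translate([434, 524, 0]) cube([186, 3528, 2470]);
translate([4598, 524, 0]) cube([186, 3528, 2470]);


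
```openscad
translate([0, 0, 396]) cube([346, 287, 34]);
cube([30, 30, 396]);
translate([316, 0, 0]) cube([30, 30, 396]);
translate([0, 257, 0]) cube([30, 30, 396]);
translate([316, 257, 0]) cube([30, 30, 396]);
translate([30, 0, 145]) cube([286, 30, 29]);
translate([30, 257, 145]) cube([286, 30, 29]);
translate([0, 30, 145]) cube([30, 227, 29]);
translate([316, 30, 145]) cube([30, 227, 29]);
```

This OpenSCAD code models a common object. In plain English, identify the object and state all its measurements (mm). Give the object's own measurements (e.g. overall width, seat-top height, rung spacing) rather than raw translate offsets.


A four-legged stool. The seat is a 346×287×34 mm slab whose top surface is at z = 430 mm; four square legs, each 30×30 mm in cross-section, run from the floor (z = 0) to the underside of the seat, each flush with a corner of the seat. Four stretchers, 30 mm wide and 29 mm tall, connect adjacent legs with their undersides at z = 145 mm, each running between the inner faces of the legs it joins and aligned with the legs' outer faces on the other axis.


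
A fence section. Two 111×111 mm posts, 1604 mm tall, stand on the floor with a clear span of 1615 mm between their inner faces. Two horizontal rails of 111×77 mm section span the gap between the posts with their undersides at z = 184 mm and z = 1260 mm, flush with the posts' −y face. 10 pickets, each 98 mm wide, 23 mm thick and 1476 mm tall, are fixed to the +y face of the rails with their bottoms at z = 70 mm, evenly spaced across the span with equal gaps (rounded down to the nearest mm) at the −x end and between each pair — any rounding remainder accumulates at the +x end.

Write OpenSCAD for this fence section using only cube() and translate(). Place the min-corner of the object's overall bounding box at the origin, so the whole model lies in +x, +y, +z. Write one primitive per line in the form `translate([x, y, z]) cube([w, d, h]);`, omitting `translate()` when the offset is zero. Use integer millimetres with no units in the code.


cube([111, 111, 1604]);
translate([1726, 0, 0]) cube([111, 111, 1604]);
translate([111, 0, 184]) cube([1615, 111, 77]);
translate([111, 0, 1260]) cube([1615, 111, 77]);
translate([168, 111, 70]) cube([98, 23, 1476]);
translate([323, 111, 70]) cube([98, 23, 1476]);
translate([478, 111, 70]) cube([98, 23, 1476]);
translate([633, 111, 70]) cube([98, 23, 1476]);
translate([788, 111, 70]) cube([98, 23, 1476]);
translate([943, 111, 70]) cube([98, 23, 1476]);
translate([1098, 111, 70]) cube([98, 23, 1476]);
translate([1253, 111, 70]) cube([98, 23, 1476]);
translate([1408, 111, 70]) cube([98, 23, 1476]);
translate([1563, 111, 70]) cube([98, 23, 1476]);


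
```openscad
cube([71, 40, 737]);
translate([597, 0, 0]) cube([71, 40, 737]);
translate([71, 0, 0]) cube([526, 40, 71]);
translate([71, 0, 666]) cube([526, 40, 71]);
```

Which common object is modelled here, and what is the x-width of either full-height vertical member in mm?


A picture frame. The border width is 71 mm.

Four thin pieces enclosing a rectangular opening — a picture frame. The two full-height stiles are 737 mm tall; the top rail sits at z = 666 and is 71 mm tall, so the border above the opening is 737 − 666 = 71 mm, matching the stile x-width.


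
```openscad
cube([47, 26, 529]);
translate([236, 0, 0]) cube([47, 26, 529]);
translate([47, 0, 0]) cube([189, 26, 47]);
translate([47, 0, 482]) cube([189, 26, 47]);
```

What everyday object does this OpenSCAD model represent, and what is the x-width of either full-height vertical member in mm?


A picture frame. The border width is 47 mm.

Four thin pieces enclosing a rectangular opening — a picture frame. The two full-height stiles are 529 mm tall; the top rail sits at z = 482 and is 47 mm tall, so the border above the opening is 529 − 482 = 47 mm, matching the stile x-width.


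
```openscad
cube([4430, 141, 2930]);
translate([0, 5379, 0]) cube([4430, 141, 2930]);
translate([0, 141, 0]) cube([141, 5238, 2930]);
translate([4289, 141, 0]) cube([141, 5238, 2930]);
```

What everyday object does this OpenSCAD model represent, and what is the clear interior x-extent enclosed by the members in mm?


A house (or room) frame. The interior width is 4148 mm.

Four 2930 mm walls enclosing a rectangle with no floor or roof — a room or house frame. Outside width is 4430 mm and wall thickness is 141 mm, so the interior width is 4430 − 2 × 141 = 4148 mm.
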